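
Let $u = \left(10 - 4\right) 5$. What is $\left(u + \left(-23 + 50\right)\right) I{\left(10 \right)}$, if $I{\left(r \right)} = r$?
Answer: $570$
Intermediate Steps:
$u = 30$ ($u = \left(10 - 4\right) 5 = 6 \cdot 5 = 30$)
$\left(u + \left(-23 + 50\right)\right) I{\left(10 \right)} = \left(30 + \left(-23 + 50\right)\right) 10 = \left(30 + 27\right) 10 = 57 \cdot 10 = 570$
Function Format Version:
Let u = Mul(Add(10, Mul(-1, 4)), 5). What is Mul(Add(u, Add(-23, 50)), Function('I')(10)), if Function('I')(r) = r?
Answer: 570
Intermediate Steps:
u = 30 (u = Mul(Add(10, -4), 5) = Mul(6, 5) = 30)
Mul(Add(u, Add(-23, 50)), Function('I')(10)) = Mul(Add(30, Add(-23, 50)), 10) = Mul(Add(30, 27), 10) = Mul(57, 10) = 570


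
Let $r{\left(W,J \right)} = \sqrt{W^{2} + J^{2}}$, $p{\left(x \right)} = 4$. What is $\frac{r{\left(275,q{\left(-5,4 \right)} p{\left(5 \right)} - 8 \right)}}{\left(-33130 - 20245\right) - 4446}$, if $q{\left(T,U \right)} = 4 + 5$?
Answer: $- \frac{\sqrt{76409}}{57821} \approx -0.0047807$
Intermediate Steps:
$q{\left(T,U \right)} = 9$
$r{\left(W,J \right)} = \sqrt{J^{2} + W^{2}}$
$\frac{r{\left(275,q{\left(-5,4 \right)} p{\left(5 \right)} - 8 \right)}}{\left(-33130 - 20245\right) - 4446} = \frac{\sqrt{\left(9 \cdot 4 - 8\right)^{2} + 275^{2}}}{\left(-33130 - 20245\right) - 4446} = \frac{\sqrt{\left(36 - 8\right)^{2} + 75625}}{-53375 - 4446} = \frac{\sqrt{28^{2} + 75625}}{-57821} = \sqrt{784 + 75625} \left(- \frac{1}{57821}\right) = \sqrt{76409} \left(- \frac{1}{57821}\right) = - \frac{\sqrt{76409}}{57821}$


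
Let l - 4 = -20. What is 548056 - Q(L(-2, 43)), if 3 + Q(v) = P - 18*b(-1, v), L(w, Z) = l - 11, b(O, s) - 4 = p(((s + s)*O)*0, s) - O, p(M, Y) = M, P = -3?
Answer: 548152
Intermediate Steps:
l = -16 (l = 4 - 20 = -16)
b(O, s) = 4 - O (b(O, s) = 4 + (((s + s)*O)*0 - O) = 4 + (((2*s)*O)*0 - O) = 4 + ((2*O*s)*0 - O) = 4 + (0 - O) = 4 - O)
L(w, Z) = -27 (L(w, Z) = -16 - 11 = -27)
Q(v) = -96 (Q(v) = -3 + (-3 - 18*(4 - 1*(-1))) = -3 + (-3 - 18*(4 + 1)) = -3 + (-3 - 18*5) = -3 + (-3 - 90) = -3 - 93 = -96)
548056 - Q(L(-2, 43)) = 548056 - 1*(-96) = 548056 + 96 = 548152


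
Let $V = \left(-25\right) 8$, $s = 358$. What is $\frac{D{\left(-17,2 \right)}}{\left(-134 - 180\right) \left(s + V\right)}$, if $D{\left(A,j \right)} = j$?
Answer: $- \frac{1}{24806} \approx -4.0313 \cdot 10^{-5}$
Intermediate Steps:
$V = -200$
$\frac{D{\left(-17,2 \right)}}{\left(-134 - 180\right) \left(s + V\right)} = \frac{2}{\left(-134 - 180\right) \left(358 - 200\right)} = \frac{2}{\left(-314\right) 158} = \frac{2}{-49612} = 2 \left(- \frac{1}{49612}\right) = - \frac{1}{24806}$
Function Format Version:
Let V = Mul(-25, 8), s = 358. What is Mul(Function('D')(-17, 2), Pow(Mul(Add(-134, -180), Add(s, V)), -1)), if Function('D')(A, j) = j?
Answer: Rational(-1, 24806) ≈ -4.0313e-5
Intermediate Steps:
V = -200
Mul(Function('D')(-17, 2), Pow(Mul(Add(-134, -180), Add(s, V)), -1)) = Mul(2, Pow(Mul(Add(-134, -180), Add(358, -200)), -1)) = Mul(2, Pow(Mul(-314, 158), -1)) = Mul(2, Pow(-49612, -1)) = Mul(2, Rational(-1, 49612)) = Rational(-1, 24806)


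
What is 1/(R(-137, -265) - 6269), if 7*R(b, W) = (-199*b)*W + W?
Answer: -7/7268843 ≈ -9.6301e-7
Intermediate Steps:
R(b, W) = W/7 - 199*W*b/7 (R(b, W) = ((-199*b)*W + W)/7 = (-199*W*b + W)/7 = (W - 199*W*b)/7 = W/7 - 199*W*b/7)
1/(R(-137, -265) - 6269) = 1/((1/7)*(-265)*(1 - 199*(-137)) - 6269) = 1/((1/7)*(-265)*(1 + 27263) - 6269) = 1/((1/7)*(-265)*27264 - 6269) = 1/(-7224960/7 - 6269) = 1/(-7268843/7) = -7/7268843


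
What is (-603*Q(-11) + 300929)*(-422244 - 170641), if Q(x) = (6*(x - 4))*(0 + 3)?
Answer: -274943897015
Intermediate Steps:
Q(x) = -72 + 18*x (Q(x) = (6*(-4 + x))*3 = (-24 + 6*x)*3 = -72 + 18*x)
(-603*Q(-11) + 300929)*(-422244 - 170641) = (-603*(-72 + 18*(-11)) + 300929)*(-422244 - 170641) = (-603*(-72 - 198) + 300929)*(-592885) = (-603*(-270) + 300929)*(-592885) = (162810 + 300929)*(-592885) = 463739*(-592885) = -274943897015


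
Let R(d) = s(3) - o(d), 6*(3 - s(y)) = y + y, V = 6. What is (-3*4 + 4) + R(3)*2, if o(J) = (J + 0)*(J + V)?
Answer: -58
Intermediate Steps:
s(y) = 3 - y/3 (s(y) = 3 - (y + y)/6 = 3 - y/3)
o(J) = J*(6 + J) (o(J) = (J + 0)*(J + 6) = J*(6 + J))
R(d) = 2 - d*(6 + d) (R(d) = (3 - ⅓*3) - d*(6 + d) = (3 - 1) - d*(6 + d) = 2 - d*(6 + d))
(-3*4 + 4) + R(3)*2 = (-3*4 + 4) + (2 - 1*3*(6 + 3))*2 = (-12 + 4) + (2 - 1*3*9)*2 = -8 + (2 - 27)*2 = -8 - 25*2 = -8 - 50 = -58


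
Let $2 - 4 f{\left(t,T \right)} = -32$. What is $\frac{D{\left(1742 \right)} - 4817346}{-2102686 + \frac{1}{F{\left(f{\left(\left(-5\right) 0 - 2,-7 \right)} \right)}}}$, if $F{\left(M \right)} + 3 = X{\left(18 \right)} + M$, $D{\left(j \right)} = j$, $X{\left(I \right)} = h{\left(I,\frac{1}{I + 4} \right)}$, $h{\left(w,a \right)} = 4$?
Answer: $\frac{22874119}{9987758} \approx 2.2902$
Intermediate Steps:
$f{\left(t,T \right)} = \frac{17}{2}$ ($f{\left(t,T \right)} = \frac{1}{2} - -8 = \frac{1}{2} + 8 = \frac{17}{2}$)
$X{\left(I \right)} = 4$
$F{\left(M \right)} = 1 + M$ ($F{\left(M \right)} = -3 + \left(4 + M\right) = 1 + M$)
$\frac{D{\left(1742 \right)} - 4817346}{-2102686 + \frac{1}{F{\left(f{\left(\left(-5\right) 0 - 2,-7 \right)} \right)}}} = \frac{1742 - 4817346}{-2102686 + \frac{1}{1 + \frac{17}{2}}} = - \frac{4815604}{-2102686 + \frac{1}{\frac{19}{2}}} = - \frac{4815604}{-2102686 + \frac{2}{19}} = - \frac{4815604}{- \frac{39951032}{19}} = \left(-4815604\right) \left(- \frac{19}{39951032}\right) = \frac{22874119}{9987758}$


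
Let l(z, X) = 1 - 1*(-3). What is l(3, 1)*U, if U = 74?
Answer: 296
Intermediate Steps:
l(z, X) = 4 (l(z, X) = 1 + 3 = 4)
l(3, 1)*U = 4*74 = 296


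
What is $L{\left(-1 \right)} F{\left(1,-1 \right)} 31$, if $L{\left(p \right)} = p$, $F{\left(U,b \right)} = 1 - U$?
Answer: $0$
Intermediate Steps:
$L{\left(-1 \right)} F{\left(1,-1 \right)} 31 = - (1 - 1) 31 = \left(-1\right) 0 \cdot 31 = 0 \cdot 31 = 0$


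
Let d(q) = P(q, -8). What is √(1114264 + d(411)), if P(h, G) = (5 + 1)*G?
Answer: 2*√278554 ≈ 1055.6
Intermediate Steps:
P(h, G) = 6*G
d(q) = -48 (d(q) = 6*(-8) = -48)
√(1114264 + d(411)) = √(1114264 - 48) = √1114216 = 2*√278554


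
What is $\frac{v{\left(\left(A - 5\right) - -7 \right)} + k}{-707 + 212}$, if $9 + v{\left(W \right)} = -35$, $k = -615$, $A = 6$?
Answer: $\frac{659}{495} \approx 1.3313$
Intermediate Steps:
$v{\left(W \right)} = -44$ ($v{\left(W \right)} = -9 - 35 = -44$)
$\frac{v{\left(\left(A - 5\right) - -7 \right)} + k}{-707 + 212} = \frac{-44 - 615}{-707 + 212} = - \frac{659}{-495} = \left(-659\right) \left(- \frac{1}{495}\right) = \frac{659}{495}$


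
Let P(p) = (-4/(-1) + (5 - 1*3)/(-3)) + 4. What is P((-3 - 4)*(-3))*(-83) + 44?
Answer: -1694/3 ≈ -564.67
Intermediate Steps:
P(p) = 22/3 (P(p) = (-4*(-1) + (5 - 3)*(-⅓)) + 4 = (4 + 2*(-⅓)) + 4 = (4 - ⅔) + 4 = 10/3 + 4 = 22/3)
P((-3 - 4)*(-3))*(-83) + 44 = (22/3)*(-83) + 44 = -1826/3 + 44 = -1694/3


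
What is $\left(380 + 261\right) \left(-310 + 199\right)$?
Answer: $-71151$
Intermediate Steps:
$\left(380 + 261\right) \left(-310 + 199\right) = 641 \left(-111\right) = -71151$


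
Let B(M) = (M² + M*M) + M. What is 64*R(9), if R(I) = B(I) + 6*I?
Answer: 14400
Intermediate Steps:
B(M) = M + 2*M² (B(M) = (M² + M²) + M = 2*M² + M = M + 2*M²)
R(I) = 6*I + I*(1 + 2*I) (R(I) = I*(1 + 2*I) + 6*I = 6*I + I*(1 + 2*I))
64*R(9) = 64*(9*(7 + 2*9)) = 64*(9*(7 + 18)) = 64*(9*25) = 64*225 = 14400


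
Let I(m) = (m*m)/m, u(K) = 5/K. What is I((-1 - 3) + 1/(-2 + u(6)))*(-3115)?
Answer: 15130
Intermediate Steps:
I(m) = m (I(m) = m**2/m = m)
I((-1 - 3) + 1/(-2 + u(6)))*(-3115) = ((-1 - 3) + 1/(-2 + 5/6))*(-3115) = (-4 + 1/(-2 + 5*(1/6)))*(-3115) = (-4 + 1/(-2 + 5/6))*(-3115) = (-4 + 1/(-7/6))*(-3115) = (-4 - 6/7)*(-3115) = -34/7*(-3115) = 15130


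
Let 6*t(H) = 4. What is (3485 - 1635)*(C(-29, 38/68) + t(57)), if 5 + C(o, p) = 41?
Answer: 203500/3 ≈ 67833.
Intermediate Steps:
C(o, p) = 36 (C(o, p) = -5 + 41 = 36)
t(H) = ⅔ (t(H) = (⅙)*4 = ⅔)
(3485 - 1635)*(C(-29, 38/68) + t(57)) = (3485 - 1635)*(36 + ⅔) = 1850*(110/3) = 203500/3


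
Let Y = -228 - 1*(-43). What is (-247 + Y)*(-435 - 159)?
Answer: 256608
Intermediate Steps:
Y = -185 (Y = -228 + 43 = -185)
(-247 + Y)*(-435 - 159) = (-247 - 185)*(-435 - 159) = -432*(-594) = 256608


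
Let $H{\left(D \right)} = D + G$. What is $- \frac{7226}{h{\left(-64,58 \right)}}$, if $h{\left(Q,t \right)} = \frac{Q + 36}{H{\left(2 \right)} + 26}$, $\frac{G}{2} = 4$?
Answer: $\frac{65034}{7} \approx 9290.6$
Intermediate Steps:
$G = 8$ ($G = 2 \cdot 4 = 8$)
$H{\left(D \right)} = 8 + D$ ($H{\left(D \right)} = D + 8 = 8 + D$)
$h{\left(Q,t \right)} = 1 + \frac{Q}{36}$ ($h{\left(Q,t \right)} = \frac{Q + 36}{\left(8 + 2\right) + 26} = \frac{36 + Q}{10 + 26} = \frac{36 + Q}{36} = \left(36 + Q\right) \frac{1}{36} = 1 + \frac{Q}{36}$)
$- \frac{7226}{h{\left(-64,58 \right)}} = - \frac{7226}{1 + \frac{1}{36} \left(-64\right)} = - \frac{7226}{1 - \frac{16}{9}} = - \frac{7226}{- \frac{7}{9}} = \left(-7226\right) \left(- \frac{9}{7}\right) = \frac{65034}{7}$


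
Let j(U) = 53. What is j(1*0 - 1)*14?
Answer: 742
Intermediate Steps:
j(1*0 - 1)*14 = 53*14 = 742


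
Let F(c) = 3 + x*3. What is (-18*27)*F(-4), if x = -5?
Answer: 5832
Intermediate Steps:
F(c) = -12 (F(c) = 3 - 5*3 = 3 - 15 = -12)
(-18*27)*F(-4) = -18*27*(-12) = -486*(-12) = 5832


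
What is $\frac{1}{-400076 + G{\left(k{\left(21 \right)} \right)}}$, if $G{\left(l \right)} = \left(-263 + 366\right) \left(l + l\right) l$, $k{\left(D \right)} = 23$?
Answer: $- \frac{1}{291102} \approx -3.4352 \cdot 10^{-6}$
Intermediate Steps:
$G{\left(l \right)} = 206 l^{2}$ ($G{\left(l \right)} = 103 \cdot 2 l l = 206 l l = 206 l^{2}$)
$\frac{1}{-400076 + G{\left(k{\left(21 \right)} \right)}} = \frac{1}{-400076 + 206 \cdot 23^{2}} = \frac{1}{-400076 + 206 \cdot 529} = \frac{1}{-400076 + 108974} = \frac{1}{-291102} = - \frac{1}{291102}$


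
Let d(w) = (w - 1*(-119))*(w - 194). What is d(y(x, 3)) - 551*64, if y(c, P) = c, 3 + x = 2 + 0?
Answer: -58274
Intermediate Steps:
x = -1 (x = -3 + (2 + 0) = -3 + 2 = -1)
d(w) = (-194 + w)*(119 + w) (d(w) = (w + 119)*(-194 + w) = (119 + w)*(-194 + w) = (-194 + w)*(119 + w))
d(y(x, 3)) - 551*64 = (-23086 + (-1)**2 - 75*(-1)) - 551*64 = (-23086 + 1 + 75) - 1*35264 = -23010 - 35264 = -58274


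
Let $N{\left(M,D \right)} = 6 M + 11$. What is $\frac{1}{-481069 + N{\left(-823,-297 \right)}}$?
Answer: $- \frac{1}{485996} \approx -2.0576 \cdot 10^{-6}$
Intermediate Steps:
$N{\left(M,D \right)} = 11 + 6 M$
$\frac{1}{-481069 + N{\left(-823,-297 \right)}} = \frac{1}{-481069 + \left(11 + 6 \left(-823\right)\right)} = \frac{1}{-481069 + \left(11 - 4938\right)} = \frac{1}{-481069 - 4927} = \frac{1}{-485996} = - \frac{1}{485996}$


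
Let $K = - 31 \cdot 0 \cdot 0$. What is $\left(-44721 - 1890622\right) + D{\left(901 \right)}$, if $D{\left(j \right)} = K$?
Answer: $-1935343$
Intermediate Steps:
$K = 0$ ($K = \left(-31\right) 0 = 0$)
$D{\left(j \right)} = 0$
$\left(-44721 - 1890622\right) + D{\left(901 \right)} = \left(-44721 - 1890622\right) + 0 = -1935343 + 0 = -1935343$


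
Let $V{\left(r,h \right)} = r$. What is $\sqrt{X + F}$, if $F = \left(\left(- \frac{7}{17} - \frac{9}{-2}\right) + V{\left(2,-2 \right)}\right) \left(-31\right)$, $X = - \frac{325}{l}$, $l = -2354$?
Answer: $\frac{i \sqrt{75506802778}}{20009} \approx 13.733 i$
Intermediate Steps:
$X = \frac{325}{2354}$ ($X = - \frac{325}{-2354} = \left(-325\right) \left(- \frac{1}{2354}\right) = \frac{325}{2354} \approx 0.13806$)
$F = - \frac{6417}{34}$ ($F = \left(\left(- \frac{7}{17} - \frac{9}{-2}\right) + 2\right) \left(-31\right) = \left(\left(\left(-7\right) \frac{1}{17} - - \frac{9}{2}\right) + 2\right) \left(-31\right) = \left(\left(- \frac{7}{17} + \frac{9}{2}\right) + 2\right) \left(-31\right) = \left(\frac{139}{34} + 2\right) \left(-31\right) = \frac{207}{34} \left(-31\right) = - \frac{6417}{34} \approx -188.74$)
$\sqrt{X + F} = \sqrt{\frac{325}{2354} - \frac{6417}{34}} = \sqrt{- \frac{3773642}{20009}} = \frac{i \sqrt{75506802778}}{20009}$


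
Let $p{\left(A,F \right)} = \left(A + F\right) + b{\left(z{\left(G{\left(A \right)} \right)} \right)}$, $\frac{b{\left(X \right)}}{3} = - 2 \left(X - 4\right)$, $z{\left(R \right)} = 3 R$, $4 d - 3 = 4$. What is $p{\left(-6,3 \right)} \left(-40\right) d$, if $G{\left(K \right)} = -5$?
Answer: $-7770$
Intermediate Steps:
$d = \frac{7}{4}$ ($d = \frac{3}{4} + \frac{1}{4} \cdot 4 = \frac{3}{4} + 1 = \frac{7}{4} \approx 1.75$)
$b{\left(X \right)} = 24 - 6 X$ ($b{\left(X \right)} = 3 \left(- 2 \left(X - 4\right)\right) = 3 \left(- 2 \left(-4 + X\right)\right) = 3 \left(8 - 2 X\right) = 24 - 6 X$)
$p{\left(A,F \right)} = 114 + A + F$ ($p{\left(A,F \right)} = \left(A + F\right) - \left(-24 + 6 \cdot 3 \left(-5\right)\right) = \left(A + F\right) + \left(24 - -90\right) = \left(A + F\right) + \left(24 + 90\right) = \left(A + F\right) + 114 = 114 + A + F$)
$p{\left(-6,3 \right)} \left(-40\right) d = \left(114 - 6 + 3\right) \left(-40\right) \frac{7}{4} = 111 \left(-40\right) \frac{7}{4} = \left(-4440\right) \frac{7}{4} = -7770$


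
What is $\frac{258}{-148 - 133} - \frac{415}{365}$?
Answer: $- \frac{42157}{20513} \approx -2.0551$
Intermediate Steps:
$\frac{258}{-148 - 133} - \frac{415}{365} = \frac{258}{-148 - 133} - \frac{83}{73} = \frac{258}{-281} - \frac{83}{73} = 258 \left(- \frac{1}{281}\right) - \frac{83}{73} = - \frac{258}{281} - \frac{83}{73} = - \frac{42157}{20513}$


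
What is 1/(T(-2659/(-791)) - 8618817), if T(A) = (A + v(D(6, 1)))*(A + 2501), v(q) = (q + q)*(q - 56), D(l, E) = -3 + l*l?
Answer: -625681/7765964634427 ≈ -8.0567e-8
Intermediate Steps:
D(l, E) = -3 + l**2
v(q) = 2*q*(-56 + q) (v(q) = (2*q)*(-56 + q) = 2*q*(-56 + q))
T(A) = (-1518 + A)*(2501 + A) (T(A) = (A + 2*(-3 + 6**2)*(-56 + (-3 + 6**2)))*(A + 2501) = (A + 2*(-3 + 36)*(-56 + (-3 + 36)))*(2501 + A) = (A + 2*33*(-56 + 33))*(2501 + A) = (A + 2*33*(-23))*(2501 + A) = (A - 1518)*(2501 + A) = (-1518 + A)*(2501 + A))
1/(T(-2659/(-791)) - 8618817) = 1/((-3796518 + (-2659/(-791))**2 + 983*(-2659/(-791))) - 8618817) = 1/((-3796518 + (-2659*(-1/791))**2 + 983*(-2659*(-1/791))) - 8618817) = 1/((-3796518 + (2659/791)**2 + 983*(2659/791)) - 8618817) = 1/((-3796518 + 7070281/625681 + 2613797/791) - 8618817) = 1/(-2373334595050/625681 - 8618817) = 1/(-7765964634427/625681) = -625681/7765964634427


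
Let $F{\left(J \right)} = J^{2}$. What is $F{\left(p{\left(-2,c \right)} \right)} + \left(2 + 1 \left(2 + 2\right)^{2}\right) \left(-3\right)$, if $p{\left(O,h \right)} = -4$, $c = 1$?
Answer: $-38$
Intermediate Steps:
$F{\left(p{\left(-2,c \right)} \right)} + \left(2 + 1 \left(2 + 2\right)^{2}\right) \left(-3\right) = \left(-4\right)^{2} + \left(2 + 1 \left(2 + 2\right)^{2}\right) \left(-3\right) = 16 + \left(2 + 1 \cdot 4^{2}\right) \left(-3\right) = 16 + \left(2 + 1 \cdot 16\right) \left(-3\right) = 16 + \left(2 + 16\right) \left(-3\right) = 16 + 18 \left(-3\right) = 16 - 54 = -38$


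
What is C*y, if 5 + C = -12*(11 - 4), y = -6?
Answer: 534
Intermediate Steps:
C = -89 (C = -5 - 12*(11 - 4) = -5 - 12*7 = -5 - 84 = -89)
C*y = -89*(-6) = 534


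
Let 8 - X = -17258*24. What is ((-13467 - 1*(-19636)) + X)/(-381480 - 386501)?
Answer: -420369/767981 ≈ -0.54737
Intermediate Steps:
X = 414200 (X = 8 - (-17258)*24 = 8 - 1*(-414192) = 8 + 414192 = 414200)
((-13467 - 1*(-19636)) + X)/(-381480 - 386501) = ((-13467 - 1*(-19636)) + 414200)/(-381480 - 386501) = ((-13467 + 19636) + 414200)/(-767981) = (6169 + 414200)*(-1/767981) = 420369*(-1/767981) = -420369/767981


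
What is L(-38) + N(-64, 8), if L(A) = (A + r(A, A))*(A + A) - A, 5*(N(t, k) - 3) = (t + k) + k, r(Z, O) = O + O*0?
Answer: 29037/5 ≈ 5807.4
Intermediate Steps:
r(Z, O) = O (r(Z, O) = O + 0 = O)
N(t, k) = 3 + t/5 + 2*k/5 (N(t, k) = 3 + ((t + k) + k)/5 = 3 + ((k + t) + k)/5 = 3 + (t + 2*k)/5 = 3 + (t/5 + 2*k/5) = 3 + t/5 + 2*k/5)
L(A) = -A + 4*A² (L(A) = (A + A)*(A + A) - A = (2*A)*(2*A) - A = 4*A² - A = -A + 4*A²)
L(-38) + N(-64, 8) = -38*(-1 + 4*(-38)) + (3 + (⅕)*(-64) + (⅖)*8) = -38*(-1 - 152) + (3 - 64/5 + 16/5) = -38*(-153) - 33/5 = 5814 - 33/5 = 29037/5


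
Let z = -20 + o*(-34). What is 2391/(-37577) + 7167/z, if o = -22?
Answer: 267573711/27356056 ≈ 9.7812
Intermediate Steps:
z = 728 (z = -20 - 22*(-34) = -20 + 748 = 728)
2391/(-37577) + 7167/z = 2391/(-37577) + 7167/728 = 2391*(-1/37577) + 7167*(1/728) = -2391/37577 + 7167/728 = 267573711/27356056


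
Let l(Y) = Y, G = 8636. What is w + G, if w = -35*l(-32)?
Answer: 9756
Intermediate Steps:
w = 1120 (w = -35*(-32) = 1120)
w + G = 1120 + 8636 = 9756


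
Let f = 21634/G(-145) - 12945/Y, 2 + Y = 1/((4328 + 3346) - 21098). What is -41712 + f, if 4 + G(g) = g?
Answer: -141557470658/4000501 ≈ -35385.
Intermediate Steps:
G(g) = -4 + g
Y = -26849/13424 (Y = -2 + 1/((4328 + 3346) - 21098) = -2 + 1/(7674 - 21098) = -2 + 1/(-13424) = -2 - 1/13424 = -26849/13424 ≈ -2.0001)
f = 25311427054/4000501 (f = 21634/(-4 - 145) - 12945/(-26849/13424) = 21634/(-149) - 12945*(-13424/26849) = 21634*(-1/149) + 173773680/26849 = -21634/149 + 173773680/26849 = 25311427054/4000501 ≈ 6327.1)
-41712 + f = -41712 + 25311427054/4000501 = -141557470658/4000501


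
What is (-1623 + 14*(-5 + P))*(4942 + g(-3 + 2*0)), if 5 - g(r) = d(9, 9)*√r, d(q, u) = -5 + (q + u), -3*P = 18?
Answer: -8790819 + 23101*I*√3 ≈ -8.7908e+6 + 40012.0*I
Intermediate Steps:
P = -6 (P = -⅓*18 = -6)
d(q, u) = -5 + q + u
g(r) = 5 - 13*√r (g(r) = 5 - (-5 + 9 + 9)*√r = 5 - 13*√r)
(-1623 + 14*(-5 + P))*(4942 + g(-3 + 2*0)) = (-1623 + 14*(-5 - 6))*(4942 + (5 - 13*√(-3 + 2*0))) = (-1623 + 14*(-11))*(4942 + (5 - 13*√(-3 + 0))) = (-1623 - 154)*(4942 + (5 - 13*I*√3)) = -1777*(4942 + (5 - 13*I*√3)) = -1777*(4947 - 13*I*√3) = -8790819 + 23101*I*√3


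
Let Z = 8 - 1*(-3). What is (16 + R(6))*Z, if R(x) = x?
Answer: 242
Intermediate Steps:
Z = 11 (Z = 8 + 3 = 11)
(16 + R(6))*Z = (16 + 6)*11 = 22*11 = 242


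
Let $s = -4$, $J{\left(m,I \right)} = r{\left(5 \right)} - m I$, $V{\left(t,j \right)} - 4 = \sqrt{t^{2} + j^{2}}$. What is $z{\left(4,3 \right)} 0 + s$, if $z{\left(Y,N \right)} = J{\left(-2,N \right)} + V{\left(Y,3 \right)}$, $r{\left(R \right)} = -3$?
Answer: $-4$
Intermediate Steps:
$V{\left(t,j \right)} = 4 + \sqrt{j^{2} + t^{2}}$ ($V{\left(t,j \right)} = 4 + \sqrt{t^{2} + j^{2}} = 4 + \sqrt{j^{2} + t^{2}}$)
$J{\left(m,I \right)} = -3 - I m$ ($J{\left(m,I \right)} = -3 - m I = -3 - I m$)
$z{\left(Y,N \right)} = 1 + \sqrt{9 + Y^{2}} + 2 N$ ($z{\left(Y,N \right)} = \left(-3 - N \left(-2\right)\right) + \left(4 + \sqrt{3^{2} + Y^{2}}\right) = \left(-3 + 2 N\right) + \left(4 + \sqrt{9 + Y^{2}}\right) = 1 + \sqrt{9 + Y^{2}} + 2 N$)
$z{\left(4,3 \right)} 0 + s = \left(1 + \sqrt{9 + 4^{2}} + 2 \cdot 3\right) 0 - 4 = \left(1 + \sqrt{9 + 16} + 6\right) 0 - 4 = \left(1 + \sqrt{25} + 6\right) 0 - 4 = \left(1 + 5 + 6\right) 0 - 4 = 12 \cdot 0 - 4 = 0 - 4 = -4$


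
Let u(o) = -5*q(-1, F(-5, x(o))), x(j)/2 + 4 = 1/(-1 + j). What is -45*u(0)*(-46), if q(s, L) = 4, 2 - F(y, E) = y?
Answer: -41400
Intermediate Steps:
x(j) = -8 + 2/(-1 + j)
F(y, E) = 2 - y
u(o) = -20 (u(o) = -5*4 = -20)
-45*u(0)*(-46) = -45*(-20)*(-46) = 900*(-46) = -41400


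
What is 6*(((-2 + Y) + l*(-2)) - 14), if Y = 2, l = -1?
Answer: -72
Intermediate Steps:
6*(((-2 + Y) + l*(-2)) - 14) = 6*(((-2 + 2) - 1*(-2)) - 14) = 6*((0 + 2) - 14) = 6*(2 - 14) = 6*(-12) = -72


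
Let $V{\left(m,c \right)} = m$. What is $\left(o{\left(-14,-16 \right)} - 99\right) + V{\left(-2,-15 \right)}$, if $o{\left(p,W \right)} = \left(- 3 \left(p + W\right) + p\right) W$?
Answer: $-1317$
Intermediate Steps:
$o{\left(p,W \right)} = W \left(- 3 W - 2 p\right)$ ($o{\left(p,W \right)} = \left(- 3 \left(W + p\right) + p\right) W = \left(\left(- 3 W - 3 p\right) + p\right) W = \left(- 3 W - 2 p\right) W = W \left(- 3 W - 2 p\right)$)
$\left(o{\left(-14,-16 \right)} - 99\right) + V{\left(-2,-15 \right)} = \left(\left(-1\right) \left(-16\right) \left(2 \left(-14\right) + 3 \left(-16\right)\right) - 99\right) - 2 = \left(\left(-1\right) \left(-16\right) \left(-28 - 48\right) - 99\right) - 2 = \left(\left(-1\right) \left(-16\right) \left(-76\right) - 99\right) - 2 = \left(-1216 - 99\right) - 2 = -1315 - 2 = -1317$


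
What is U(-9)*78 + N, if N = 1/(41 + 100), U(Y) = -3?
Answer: -32993/141 ≈ -233.99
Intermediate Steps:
N = 1/141 ≈ 0.0070922
U(-9)*78 + N = -3*78 + 1/141 = -234 + 1/141 = -32993/141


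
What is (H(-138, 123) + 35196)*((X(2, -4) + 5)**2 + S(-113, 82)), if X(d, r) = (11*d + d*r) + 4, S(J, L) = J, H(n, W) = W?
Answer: 14692704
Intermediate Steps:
X(d, r) = 4 + 11*d + d*r
(H(-138, 123) + 35196)*((X(2, -4) + 5)**2 + S(-113, 82)) = (123 + 35196)*(((4 + 11*2 + 2*(-4)) + 5)**2 - 113) = 35319*(((4 + 22 - 8) + 5)**2 - 113) = 35319*((18 + 5)**2 - 113) = 35319*(23**2 - 113) = 35319*(529 - 113) = 35319*416 = 14692704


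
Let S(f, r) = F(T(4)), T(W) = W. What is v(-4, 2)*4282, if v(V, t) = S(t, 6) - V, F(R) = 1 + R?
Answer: 38538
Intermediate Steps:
S(f, r) = 5 (S(f, r) = 1 + 4 = 5)
v(V, t) = 5 - V
v(-4, 2)*4282 = (5 - 1*(-4))*4282 = (5 + 4)*4282 = 9*4282 = 38538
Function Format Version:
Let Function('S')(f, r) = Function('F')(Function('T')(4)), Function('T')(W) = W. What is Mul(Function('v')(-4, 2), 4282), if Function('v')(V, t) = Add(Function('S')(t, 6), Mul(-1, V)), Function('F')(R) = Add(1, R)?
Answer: 38538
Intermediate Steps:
Function('S')(f, r) = 5 (Function('S')(f, r) = Add(1, 4) = 5)
Function('v')(V, t) = Add(5, Mul(-1, V))
Mul(Function('v')(-4, 2), 4282) = Mul(Add(5, Mul(-1, -4)), 4282) = Mul(Add(5, 4), 4282) = Mul(9, 4282) = 38538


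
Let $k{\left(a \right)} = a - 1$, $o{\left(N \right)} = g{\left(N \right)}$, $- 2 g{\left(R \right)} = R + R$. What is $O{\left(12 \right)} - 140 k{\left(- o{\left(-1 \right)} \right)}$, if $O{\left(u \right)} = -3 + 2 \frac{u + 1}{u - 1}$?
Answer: $\frac{3073}{11} \approx 279.36$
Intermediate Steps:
$g{\left(R \right)} = - R$ ($g{\left(R \right)} = - \frac{R + R}{2} = - \frac{2 R}{2} = - R$)
$o{\left(N \right)} = - N$
$O{\left(u \right)} = -3 + \frac{2 \left(1 + u\right)}{-1 + u}$ ($O{\left(u \right)} = -3 + 2 \frac{1 + u}{-1 + u} = -3 + \frac{2 \left(1 + u\right)}{-1 + u}$)
$k{\left(a \right)} = -1 + a$ ($k{\left(a \right)} = a - 1 = -1 + a$)
$O{\left(12 \right)} - 140 k{\left(- o{\left(-1 \right)} \right)} = \frac{5 - 12}{-1 + 12} - 140 \left(-1 - \left(-1\right) \left(-1\right)\right) = \frac{5 - 12}{11} - 140 \left(-1 - 1\right) = \frac{1}{11} \left(-7\right) - 140 \left(-1 - 1\right) = - \frac{7}{11} - -280 = - \frac{7}{11} + 280 = \frac{3073}{11}$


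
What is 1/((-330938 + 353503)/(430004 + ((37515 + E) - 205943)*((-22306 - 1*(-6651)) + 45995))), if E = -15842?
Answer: -5590321796/22565 ≈ -2.4774e+5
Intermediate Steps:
1/((-330938 + 353503)/(430004 + ((37515 + E) - 205943)*((-22306 - 1*(-6651)) + 45995))) = 1/((-330938 + 353503)/(430004 + ((37515 - 15842) - 205943)*((-22306 - 1*(-6651)) + 45995))) = 1/(22565/(430004 + (21673 - 205943)*((-22306 + 6651) + 45995))) = 1/(22565/(430004 - 184270*(-15655 + 45995))) = 1/(22565/(430004 - 184270*30340)) = 1/(22565/(430004 - 5590751800)) = 1/(22565/(-5590321796)) = 1/(22565*(-1/5590321796)) = 1/(-22565/5590321796) = -5590321796/22565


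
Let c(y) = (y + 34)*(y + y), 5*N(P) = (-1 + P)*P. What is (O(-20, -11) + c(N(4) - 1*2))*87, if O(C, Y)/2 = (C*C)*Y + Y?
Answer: -19127994/25 ≈ -7.6512e+5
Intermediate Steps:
N(P) = P*(-1 + P)/5 (N(P) = ((-1 + P)*P)/5 = (P*(-1 + P))/5 = P*(-1 + P)/5)
O(C, Y) = 2*Y + 2*Y*C² (O(C, Y) = 2*((C*C)*Y + Y) = 2*(C²*Y + Y) = 2*(Y*C² + Y) = 2*(Y + Y*C²) = 2*Y + 2*Y*C²)
c(y) = 2*y*(34 + y) (c(y) = (34 + y)*(2*y) = 2*y*(34 + y))
(O(-20, -11) + c(N(4) - 1*2))*87 = (2*(-11)*(1 + (-20)²) + 2*((⅕)*4*(-1 + 4) - 1*2)*(34 + ((⅕)*4*(-1 + 4) - 1*2)))*87 = (2*(-11)*(1 + 400) + 2*((⅕)*4*3 - 2)*(34 + ((⅕)*4*3 - 2)))*87 = (2*(-11)*401 + 2*(12/5 - 2)*(34 + (12/5 - 2)))*87 = (-8822 + 2*(⅖)*(34 + ⅖))*87 = (-8822 + 2*(⅖)*(172/5))*87 = (-8822 + 688/25)*87 = -219862/25*87 = -19127994/25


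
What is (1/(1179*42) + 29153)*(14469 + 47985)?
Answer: 2146630605185/1179 ≈ 1.8207e+9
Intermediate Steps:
(1/(1179*42) + 29153)*(14469 + 47985) = (1/49518 + 29153)*62454 = (1443598255/49518)*62454 = 2146630605185/1179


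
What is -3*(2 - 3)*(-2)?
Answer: -6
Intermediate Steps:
-3*(2 - 3)*(-2) = -(-3)*(-2) = -3*2 = -6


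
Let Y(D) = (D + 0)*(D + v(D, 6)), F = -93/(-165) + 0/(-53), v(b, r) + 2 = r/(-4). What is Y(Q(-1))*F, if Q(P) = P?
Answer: 279/110 ≈ 2.5364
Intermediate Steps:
v(b, r) = -2 - r/4 (v(b, r) = -2 + r/(-4) = -2 + r*(-¼) = -2 - r/4)
F = 31/55 (F = -93*(-1/165) + 0*(-1/53) = 31/55 + 0 = 31/55 ≈ 0.56364)
Y(D) = D*(-7/2 + D) (Y(D) = (D + 0)*(D + (-2 - ¼*6)) = D*(D + (-2 - 3/2)) = D*(D - 7/2) = D*(-7/2 + D))
Y(Q(-1))*F = ((½)*(-1)*(-7 + 2*(-1)))*(31/55) = ((½)*(-1)*(-7 - 2))*(31/55) = ((½)*(-1)*(-9))*(31/55) = (9/2)*(31/55) = 279/110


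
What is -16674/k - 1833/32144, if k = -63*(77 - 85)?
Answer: -3195791/96432 ≈ -33.140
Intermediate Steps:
k = 504 (k = -63*(-8) = 504)
-16674/k - 1833/32144 = -16674/504 - 1833/32144 = -16674*1/504 - 1833*1/32144 = -397/12 - 1833/32144 = -3195791/96432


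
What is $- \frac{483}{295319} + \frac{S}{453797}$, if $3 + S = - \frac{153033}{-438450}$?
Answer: $- \frac{32148152536691}{19586274162914450} \approx -0.0016414$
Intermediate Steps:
$S = - \frac{387439}{146150}$ ($S = -3 - \frac{153033}{-438450} = -3 - - \frac{51011}{146150} = -3 + \frac{51011}{146150} = - \frac{387439}{146150} \approx -2.651$)
$- \frac{483}{295319} + \frac{S}{453797} = - \frac{483}{295319} - \frac{387439}{146150 \cdot 453797} = \left(-483\right) \frac{1}{295319} - \frac{387439}{66322431550} = - \frac{483}{295319} - \frac{387439}{66322431550} = - \frac{32148152536691}{19586274162914450}$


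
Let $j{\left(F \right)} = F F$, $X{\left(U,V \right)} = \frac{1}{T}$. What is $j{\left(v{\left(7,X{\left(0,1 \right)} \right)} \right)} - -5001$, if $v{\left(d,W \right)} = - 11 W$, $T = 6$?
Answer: $\frac{180157}{36} \approx 5004.4$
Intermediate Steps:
$X{\left(U,V \right)} = \frac{1}{6}$
$j{\left(F \right)} = F^{2}$
$j{\left(v{\left(7,X{\left(0,1 \right)} \right)} \right)} - -5001 = \left(\left(-11\right) \frac{1}{6}\right)^{2} - -5001 = \left(- \frac{11}{6}\right)^{2} + 5001 = \frac{121}{36} + 5001 = \frac{180157}{36}$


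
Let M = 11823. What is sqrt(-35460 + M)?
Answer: I*sqrt(23637) ≈ 153.74*I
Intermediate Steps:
sqrt(-35460 + M) = sqrt(-35460 + 11823) = sqrt(-23637) = I*sqrt(23637)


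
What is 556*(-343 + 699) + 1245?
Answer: 199181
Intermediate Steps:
556*(-343 + 699) + 1245 = 556*356 + 1245 = 197936 + 1245 = 199181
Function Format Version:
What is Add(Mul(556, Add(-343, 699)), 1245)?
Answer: 199181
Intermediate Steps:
Add(Mul(556, Add(-343, 699)), 1245) = Add(Mul(556, 356), 1245) = Add(197936, 1245) = 199181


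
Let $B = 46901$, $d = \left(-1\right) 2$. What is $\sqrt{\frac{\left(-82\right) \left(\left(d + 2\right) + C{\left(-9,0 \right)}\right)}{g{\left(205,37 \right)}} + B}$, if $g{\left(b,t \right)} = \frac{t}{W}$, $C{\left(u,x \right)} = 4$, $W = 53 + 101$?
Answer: $\frac{5 \sqrt{2493541}}{37} \approx 213.39$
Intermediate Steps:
$W = 154$
$d = -2$
$g{\left(b,t \right)} = \frac{t}{154}$
$\sqrt{\frac{\left(-82\right) \left(\left(d + 2\right) + C{\left(-9,0 \right)}\right)}{g{\left(205,37 \right)}} + B} = \sqrt{\frac{\left(-82\right) \left(\left(-2 + 2\right) + 4\right)}{\frac{1}{154} \cdot 37} + 46901} = \sqrt{\frac{\left(-82\right) \left(0 + 4\right)}{\frac{37}{154}} + 46901} = \sqrt{\left(-82\right) 4 \cdot \frac{154}{37} + 46901} = \sqrt{\left(-328\right) \frac{154}{37} + 46901} = \sqrt{- \frac{50512}{37} + 46901} = \sqrt{\frac{1684825}{37}} = \frac{5 \sqrt{2493541}}{37}$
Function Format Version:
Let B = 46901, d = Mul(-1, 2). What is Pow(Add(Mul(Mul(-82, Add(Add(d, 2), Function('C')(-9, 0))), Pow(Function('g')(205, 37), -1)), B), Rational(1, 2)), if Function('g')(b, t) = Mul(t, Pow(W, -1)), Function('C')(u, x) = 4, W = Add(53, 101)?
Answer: Mul(Rational(5, 37), Pow(2493541, Rational(1, 2))) ≈ 213.39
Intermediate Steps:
W = 154
d = -2
Function('g')(b, t) = Mul(Rational(1, 154), t) (Function('g')(b, t) = Mul(t, Pow(154, -1)) = Mul(t, Rational(1, 154)) = Mul(Rational(1, 154), t))
Pow(Add(Mul(Mul(-82, Add(Add(d, 2), Function('C')(-9, 0))), Pow(Function('g')(205, 37), -1)), B), Rational(1, 2)) = Pow(Add(Mul(Mul(-82, Add(Add(-2, 2), 4)), Pow(Mul(Rational(1, 154), 37), -1)), 46901), Rational(1, 2)) = Pow(Add(Mul(Mul(-82, Add(0, 4)), Pow(Rational(37, 154), -1)), 46901), Rational(1, 2)) = Pow(Add(Mul(Mul(-82, 4), Rational(154, 37)), 46901), Rational(1, 2)) = Pow(Add(Mul(-328, Rational(154, 37)), 46901), Rational(1, 2)) = Pow(Add(Rational(-50512, 37), 46901), Rational(1, 2)) = Pow(Rational(1684825, 37), Rational(1, 2)) = Mul(Rational(5, 37), Pow(2493541, Rational(1, 2)))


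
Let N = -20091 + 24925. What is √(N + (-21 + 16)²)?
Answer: √4859 ≈ 69.707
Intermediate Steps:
N = 4834
√(N + (-21 + 16)²) = √(4834 + (-21 + 16)²) = √(4834 + (-5)²) = √(4834 + 25) = √4859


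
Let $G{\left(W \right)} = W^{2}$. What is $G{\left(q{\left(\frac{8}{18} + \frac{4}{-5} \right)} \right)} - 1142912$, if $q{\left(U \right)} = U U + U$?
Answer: $- \frac{4686653304704}{4100625} \approx -1.1429 \cdot 10^{6}$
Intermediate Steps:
$q{\left(U \right)} = U + U^{2}$ ($q{\left(U \right)} = U^{2} + U = U + U^{2}$)
$G{\left(q{\left(\frac{8}{18} + \frac{4}{-5} \right)} \right)} - 1142912 = \left(\left(\frac{8}{18} + \frac{4}{-5}\right) \left(1 + \left(\frac{8}{18} + \frac{4}{-5}\right)\right)\right)^{2} - 1142912 = \left(\left(8 \cdot \frac{1}{18} + 4 \left(- \frac{1}{5}\right)\right) \left(1 + \left(8 \cdot \frac{1}{18} + 4 \left(- \frac{1}{5}\right)\right)\right)\right)^{2} - 1142912 = \left(\left(\frac{4}{9} - \frac{4}{5}\right) \left(1 + \left(\frac{4}{9} - \frac{4}{5}\right)\right)\right)^{2} - 1142912 = \left(- \frac{16 \left(1 - \frac{16}{45}\right)}{45}\right)^{2} - 1142912 = \left(\left(- \frac{16}{45}\right) \frac{29}{45}\right)^{2} - 1142912 = \left(- \frac{464}{2025}\right)^{2} - 1142912 = \frac{215296}{4100625} - 1142912 = - \frac{4686653304704}{4100625}$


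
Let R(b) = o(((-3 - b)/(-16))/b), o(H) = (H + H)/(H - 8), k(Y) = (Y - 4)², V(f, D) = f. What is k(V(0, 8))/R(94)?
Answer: -95480/97 ≈ -984.33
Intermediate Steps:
k(Y) = (-4 + Y)²
o(H) = 2*H/(-8 + H) (o(H) = (2*H)/(-8 + H) = 2*H/(-8 + H))
R(b) = 2*(3/16 + b/16)/(b*(-8 + (3/16 + b/16)/b)) (R(b) = 2*(((-3 - b)/(-16))/b)/(-8 + ((-3 - b)/(-16))/b) = 2*(((-3 - b)*(-1/16))/b)/(-8 + ((-3 - b)*(-1/16))/b) = 2*((3/16 + b/16)/b)/(-8 + (3/16 + b/16)/b) = 2*(3/16 + b/16)/(b*(-8 + (3/16 + b/16)/b)))
k(V(0, 8))/R(94) = (-4 + 0)²/((2*(-3 - 1*94)/(-3 + 127*94))) = (-4)²/((2*(-3 - 94)/(-3 + 11938))) = 16/((2*(-97)/11935)) = 16/((2*(1/11935)*(-97))) = 16/(-194/11935) = 16*(-11935/194) = -95480/97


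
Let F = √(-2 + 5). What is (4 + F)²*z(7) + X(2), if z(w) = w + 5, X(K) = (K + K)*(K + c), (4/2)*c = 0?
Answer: 236 + 96*√3 ≈ 402.28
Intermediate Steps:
c = 0 (c = (½)*0 = 0)
X(K) = 2*K² (X(K) = (K + K)*(K + 0) = (2*K)*K = 2*K²)
F = √3 ≈ 1.7320
z(w) = 5 + w
(4 + F)²*z(7) + X(2) = (4 + √3)²*(5 + 7) + 2*2² = (4 + √3)²*12 + 2*4 = 12*(4 + √3)² + 8 = 8 + 12*(4 + √3)²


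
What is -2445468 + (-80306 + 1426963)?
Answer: -1098811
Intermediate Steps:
-2445468 + (-80306 + 1426963) = -2445468 + 1346657 = -1098811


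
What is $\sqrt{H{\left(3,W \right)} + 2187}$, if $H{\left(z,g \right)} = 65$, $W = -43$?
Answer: $2 \sqrt{563} \approx 47.455$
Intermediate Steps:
$\sqrt{H{\left(3,W \right)} + 2187} = \sqrt{65 + 2187} = \sqrt{2252} = 2 \sqrt{563}$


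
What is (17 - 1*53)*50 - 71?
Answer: -1871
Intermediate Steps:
(17 - 1*53)*50 - 71 = (17 - 53)*50 - 71 = -36*50 - 71 = -1800 - 71 = -1871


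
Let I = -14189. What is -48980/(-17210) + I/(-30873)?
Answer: 175635223/53132433 ≈ 3.3056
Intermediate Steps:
-48980/(-17210) + I/(-30873) = -48980/(-17210) - 14189/(-30873) = -48980*(-1/17210) - 14189*(-1/30873) = 4898/1721 + 14189/30873 = 175635223/53132433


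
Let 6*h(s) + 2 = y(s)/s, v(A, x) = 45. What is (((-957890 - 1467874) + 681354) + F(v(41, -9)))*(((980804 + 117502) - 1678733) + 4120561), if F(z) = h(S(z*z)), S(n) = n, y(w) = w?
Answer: -18526337222887/3 ≈ -6.1754e+12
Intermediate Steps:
h(s) = -1/6 (h(s) = -1/3 + (s/s)/6 = -1/3 + (1/6)*1 = -1/3 + 1/6 = -1/6)
F(z) = -1/6
(((-957890 - 1467874) + 681354) + F(v(41, -9)))*(((980804 + 117502) - 1678733) + 4120561) = (((-957890 - 1467874) + 681354) - 1/6)*(((980804 + 117502) - 1678733) + 4120561) = ((-2425764 + 681354) - 1/6)*((1098306 - 1678733) + 4120561) = (-1744410 - 1/6)*(-580427 + 4120561) = -10466461/6*3540134 = -18526337222887/3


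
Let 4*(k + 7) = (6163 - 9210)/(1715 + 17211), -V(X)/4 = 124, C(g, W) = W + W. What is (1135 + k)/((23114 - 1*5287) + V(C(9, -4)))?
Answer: 85391065/1312026024 ≈ 0.065083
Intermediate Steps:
C(g, W) = 2*W
V(X) = -496 (V(X) = -4*124 = -496)
k = -532975/75704 (k = -7 + ((6163 - 9210)/(1715 + 17211))/4 = -7 + (-3047/18926)/4 = -7 + (-3047*1/18926)/4 = -7 + (1/4)*(-3047/18926) = -7 - 3047/75704 = -532975/75704 ≈ -7.0402)
(1135 + k)/((23114 - 1*5287) + V(C(9, -4))) = (1135 - 532975/75704)/((23114 - 1*5287) - 496) = 85391065/(75704*((23114 - 5287) - 496)) = 85391065/(75704*(17827 - 496)) = (85391065/75704)/17331 = (85391065/75704)*(1/17331) = 85391065/1312026024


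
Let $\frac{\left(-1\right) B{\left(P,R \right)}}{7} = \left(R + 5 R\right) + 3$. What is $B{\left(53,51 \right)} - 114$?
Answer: $-2277$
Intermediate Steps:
$B{\left(P,R \right)} = -21 - 42 R$ ($B{\left(P,R \right)} = - 7 \left(\left(R + 5 R\right) + 3\right) = - 7 \left(6 R + 3\right) = - 7 \left(3 + 6 R\right) = -21 - 42 R$)
$B{\left(53,51 \right)} - 114 = \left(-21 - 2142\right) - 114 = -2163 - 114 = -2277$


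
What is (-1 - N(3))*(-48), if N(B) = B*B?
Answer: 480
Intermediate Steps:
N(B) = B²
(-1 - N(3))*(-48) = (-1 - 1*3²)*(-48) = (-1 - 1*9)*(-48) = (-1 - 9)*(-48) = -10*(-48) = 480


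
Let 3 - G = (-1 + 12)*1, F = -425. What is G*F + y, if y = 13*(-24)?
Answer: 3088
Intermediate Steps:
y = -312
G = -8 (G = 3 - (-1 + 12) = 3 - 11 = -8)
G*F + y = -8*(-425) - 312 = 3400 - 312 = 3088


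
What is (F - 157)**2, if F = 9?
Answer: 21904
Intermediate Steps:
(F - 157)**2 = (9 - 157)**2 = (-148)**2 = 21904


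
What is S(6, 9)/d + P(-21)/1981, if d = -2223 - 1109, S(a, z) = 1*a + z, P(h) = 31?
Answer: 10511/942956 ≈ 0.011147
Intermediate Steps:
S(a, z) = a + z
d = -3332
S(6, 9)/d + P(-21)/1981 = (6 + 9)/(-3332) + 31/1981 = 15*(-1/3332) + 31*(1/1981) = -15/3332 + 31/1981 = 10511/942956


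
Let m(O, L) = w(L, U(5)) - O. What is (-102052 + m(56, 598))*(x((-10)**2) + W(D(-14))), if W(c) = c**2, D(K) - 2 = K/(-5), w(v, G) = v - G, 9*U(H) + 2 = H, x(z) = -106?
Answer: 631597294/75 ≈ 8.4213e+6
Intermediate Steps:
U(H) = -2/9 + H/9
D(K) = 2 - K/5 (D(K) = 2 + K/(-5) = 2 + K*(-1/5) = 2 - K/5)
m(O, L) = -1/3 + L - O (m(O, L) = (L - (-2/9 + (1/9)*5)) - O = (L - (-2/9 + 5/9)) - O = (L - 1*1/3) - O = (L - 1/3) - O = (-1/3 + L) - O = -1/3 + L - O)
(-102052 + m(56, 598))*(x((-10)**2) + W(D(-14))) = (-102052 + (-1/3 + 598 - 1*56))*(-106 + (2 - 1/5*(-14))**2) = (-102052 + (-1/3 + 598 - 56))*(-106 + (2 + 14/5)**2) = (-102052 + 1625/3)*(-106 + (24/5)**2) = -304531*(-106 + 576/25)/3 = -304531/3*(-2074/25) = 631597294/75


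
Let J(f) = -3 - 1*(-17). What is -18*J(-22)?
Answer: -252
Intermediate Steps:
J(f) = 14 (J(f) = -3 + 17 = 14)
-18*J(-22) = -18*14 = -252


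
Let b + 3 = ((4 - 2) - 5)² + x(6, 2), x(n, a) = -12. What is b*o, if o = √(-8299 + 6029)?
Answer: -6*I*√2270 ≈ -285.87*I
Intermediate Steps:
o = I*√2270 (o = √(-2270) = I*√2270 ≈ 47.645*I)
b = -6 (b = -3 + (((4 - 2) - 5)² - 12) = -3 + ((2 - 5)² - 12) = -3 + ((-3)² - 12) = -3 + (9 - 12) = -3 - 3 = -6)
b*o = -6*I*√2270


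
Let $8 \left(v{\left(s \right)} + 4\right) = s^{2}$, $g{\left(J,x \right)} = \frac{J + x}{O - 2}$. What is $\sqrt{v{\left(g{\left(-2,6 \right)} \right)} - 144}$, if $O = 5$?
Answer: $\frac{i \sqrt{1330}}{3} \approx 12.156 i$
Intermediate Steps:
$g{\left(J,x \right)} = \frac{J}{3} + \frac{x}{3}$ ($g{\left(J,x \right)} = \frac{J + x}{5 - 2} = \frac{J + x}{3} = \left(J + x\right) \frac{1}{3} = \frac{J}{3} + \frac{x}{3}$)
$v{\left(s \right)} = -4 + \frac{s^{2}}{8}$
$\sqrt{v{\left(g{\left(-2,6 \right)} \right)} - 144} = \sqrt{\left(-4 + \frac{\left(\frac{1}{3} \left(-2\right) + \frac{1}{3} \cdot 6\right)^{2}}{8}\right) - 144} = \sqrt{\left(-4 + \frac{\left(- \frac{2}{3} + 2\right)^{2}}{8}\right) - 144} = \sqrt{\left(-4 + \frac{\left(\frac{4}{3}\right)^{2}}{8}\right) - 144} = \sqrt{\left(-4 + \frac{1}{8} \cdot \frac{16}{9}\right) - 144} = \sqrt{\left(-4 + \frac{2}{9}\right) - 144} = \sqrt{- \frac{34}{9} - 144} = \sqrt{- \frac{1330}{9}} = \frac{i \sqrt{1330}}{3}$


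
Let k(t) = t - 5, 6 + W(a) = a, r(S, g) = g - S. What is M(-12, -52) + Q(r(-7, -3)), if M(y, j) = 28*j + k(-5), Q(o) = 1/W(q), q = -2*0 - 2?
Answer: -11729/8 ≈ -1466.1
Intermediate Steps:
q = -2 (q = 0 - 2 = -2)
W(a) = -6 + a
k(t) = -5 + t
Q(o) = -⅛ (Q(o) = 1/(-6 - 2) = 1/(-8) = -⅛)
M(y, j) = -10 + 28*j (M(y, j) = 28*j + (-5 - 5) = 28*j - 10 = -10 + 28*j)
M(-12, -52) + Q(r(-7, -3)) = (-10 + 28*(-52)) - ⅛ = (-10 - 1456) - ⅛ = -1466 - ⅛ = -11729/8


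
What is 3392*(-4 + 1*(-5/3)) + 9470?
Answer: -29254/3 ≈ -9751.3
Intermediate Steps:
3392*(-4 + 1*(-5/3)) + 9470 = 3392*(-4 - 5/3) + 9470 = 3392*(-17/3) + 9470 = -57664/3 + 9470 = -29254/3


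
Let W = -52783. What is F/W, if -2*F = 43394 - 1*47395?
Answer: -4001/105566 ≈ -0.037900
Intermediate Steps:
F = 4001/2 (F = -(43394 - 1*47395)/2 = -(43394 - 47395)/2 = -½*(-4001) = 4001/2 ≈ 2000.5)
F/W = (4001/2)/(-52783) = (4001/2)*(-1/52783) = -4001/105566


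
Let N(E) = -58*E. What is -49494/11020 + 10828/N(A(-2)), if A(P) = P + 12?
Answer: -127613/5510 ≈ -23.160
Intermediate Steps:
A(P) = 12 + P
-49494/11020 + 10828/N(A(-2)) = -49494/11020 + 10828/((-58*(12 - 2))) = -49494*1/11020 + 10828/((-58*10)) = -24747/5510 + 10828/(-580) = -24747/5510 + 10828*(-1/580) = -24747/5510 - 2707/145 = -127613/5510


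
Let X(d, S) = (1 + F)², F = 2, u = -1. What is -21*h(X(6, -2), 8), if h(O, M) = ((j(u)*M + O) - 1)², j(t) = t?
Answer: 0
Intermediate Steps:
X(d, S) = 9 (X(d, S) = (1 + 2)² = 3² = 9)
h(O, M) = (-1 + O - M)² (h(O, M) = ((-M + O) - 1)² = ((O - M) - 1)² = (-1 + O - M)²)
-21*h(X(6, -2), 8) = -21*(-1 + 9 - 1*8)² = -21*(-1 + 9 - 8)² = -21*0² = -21*0 = 0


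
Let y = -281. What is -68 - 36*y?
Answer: 10048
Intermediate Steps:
-68 - 36*y = -68 - 36*(-281) = -68 + 10116 = 10048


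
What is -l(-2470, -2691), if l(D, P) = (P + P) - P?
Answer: 2691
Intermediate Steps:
l(D, P) = P (l(D, P) = 2*P - P = P)
-l(-2470, -2691) = -1*(-2691) = 2691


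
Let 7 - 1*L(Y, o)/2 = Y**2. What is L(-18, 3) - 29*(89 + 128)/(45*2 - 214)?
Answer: -2333/4 ≈ -583.25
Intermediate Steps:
L(Y, o) = 14 - 2*Y**2
L(-18, 3) - 29*(89 + 128)/(45*2 - 214) = (14 - 2*(-18)**2) - 29*(89 + 128)/(45*2 - 214) = (14 - 2*324) - 6293/(90 - 214) = (14 - 648) - 6293/(-124) = -634 - 6293*(-1)/124 = -634 - 29*(-7/4) = -634 + 203/4 = -2333/4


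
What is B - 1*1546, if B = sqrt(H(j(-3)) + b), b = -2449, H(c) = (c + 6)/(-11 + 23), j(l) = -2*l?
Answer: -1546 + 12*I*sqrt(17) ≈ -1546.0 + 49.477*I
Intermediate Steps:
H(c) = 1/2 + c/12 (H(c) = (6 + c)/12 = (6 + c)*(1/12) = 1/2 + c/12)
B = 12*I*sqrt(17) (B = sqrt((1/2 + (-2*(-3))/12) - 2449) = sqrt((1/2 + (1/12)*6) - 2449) = sqrt((1/2 + 1/2) - 2449) = sqrt(1 - 2449) = sqrt(-2448) = 12*I*sqrt(17) ≈ 49.477*I)
B - 1*1546 = 12*I*sqrt(17) - 1*1546 = 12*I*sqrt(17) - 1546 = -1546 + 12*I*sqrt(17)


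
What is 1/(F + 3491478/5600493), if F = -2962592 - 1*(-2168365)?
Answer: -622277/494228806937 ≈ -1.2591e-6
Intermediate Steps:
F = -794227 (F = -2962592 + 2168365 = -794227)
1/(F + 3491478/5600493) = 1/(-794227 + 3491478/5600493) = 1/(-794227 + 3491478*(1/5600493)) = 1/(-794227 + 387942/622277) = 1/(-494228806937/622277) = -622277/494228806937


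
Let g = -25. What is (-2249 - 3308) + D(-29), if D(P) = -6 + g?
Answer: -5588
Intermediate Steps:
D(P) = -31 (D(P) = -6 - 25 = -31)
(-2249 - 3308) + D(-29) = (-2249 - 3308) - 31 = -5557 - 31 = -5588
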